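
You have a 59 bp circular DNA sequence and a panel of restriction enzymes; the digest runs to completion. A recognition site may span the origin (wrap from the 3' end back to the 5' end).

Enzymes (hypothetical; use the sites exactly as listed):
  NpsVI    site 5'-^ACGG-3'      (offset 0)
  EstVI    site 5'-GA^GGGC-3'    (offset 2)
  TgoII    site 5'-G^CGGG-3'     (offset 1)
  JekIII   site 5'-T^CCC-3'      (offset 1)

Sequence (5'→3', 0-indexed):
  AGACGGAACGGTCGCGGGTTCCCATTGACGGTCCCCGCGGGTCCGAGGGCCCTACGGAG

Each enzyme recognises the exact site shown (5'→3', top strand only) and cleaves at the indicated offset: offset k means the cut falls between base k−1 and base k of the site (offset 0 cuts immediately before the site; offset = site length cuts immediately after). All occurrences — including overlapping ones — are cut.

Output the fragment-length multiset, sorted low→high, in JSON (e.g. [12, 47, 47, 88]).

[5,5,5,6,7,7,7,8,9]

Site scan:
  NpsVI ACGG/0: at [2, 7, 27, 53] ⇒ [2, 7, 27, 53]
  EstVI GAGGGC/2: at [44] ⇒ [46]
  TgoII GCGGG/1: at [13, 36] ⇒ [14, 37]
  JekIII TCCC/1: at [19, 31] ⇒ [20, 32]

Pooled cuts: [2, 7, 14, 20, 27, 32, 37, 46, 53]

Fragment lengths:
  2→7: 5 bp
  7→14: 7 bp
  14→20: 6 bp
  20→27: 7 bp
  27→32: 5 bp
  32→37: 5 bp
  37→46: 9 bp
  46→53: 7 bp
  53→2 (wrap): 59-53+2 = 8 bp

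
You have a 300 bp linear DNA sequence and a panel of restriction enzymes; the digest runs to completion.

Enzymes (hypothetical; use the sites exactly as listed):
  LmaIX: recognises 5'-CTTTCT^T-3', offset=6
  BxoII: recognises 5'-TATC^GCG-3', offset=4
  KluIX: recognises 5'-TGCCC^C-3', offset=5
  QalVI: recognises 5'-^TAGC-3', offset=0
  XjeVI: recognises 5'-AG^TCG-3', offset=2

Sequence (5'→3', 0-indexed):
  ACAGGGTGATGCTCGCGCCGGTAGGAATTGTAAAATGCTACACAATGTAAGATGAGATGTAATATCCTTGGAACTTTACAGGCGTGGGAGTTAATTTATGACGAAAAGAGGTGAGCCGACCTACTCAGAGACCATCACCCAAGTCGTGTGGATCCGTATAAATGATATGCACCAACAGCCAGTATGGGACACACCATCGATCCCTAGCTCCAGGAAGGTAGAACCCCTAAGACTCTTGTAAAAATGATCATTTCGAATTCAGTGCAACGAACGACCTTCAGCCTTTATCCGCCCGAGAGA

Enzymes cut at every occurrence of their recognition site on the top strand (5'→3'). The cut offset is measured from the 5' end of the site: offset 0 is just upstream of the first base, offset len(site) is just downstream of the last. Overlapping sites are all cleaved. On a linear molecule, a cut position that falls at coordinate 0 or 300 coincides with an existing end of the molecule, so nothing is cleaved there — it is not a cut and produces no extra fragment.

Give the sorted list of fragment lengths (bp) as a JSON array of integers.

Per-enzyme occurrences:
  LmaIX (CTTTCTT, off=6): no sites
  BxoII (TATCGCG, off=4): no sites
  KluIX (TGCCCC, off=5): no sites
  QalVI (TAGC, off=0): starts [204] → cuts [204]
  XjeVI (AGTCG, off=2): starts [141] → cuts [143]

All cut coordinates (distinct, sorted): [143, 204]

Fragment lengths:
  [0,143): 143 bp
  [143,204): 61 bp
  [204,300): 96 bp

[61,96,143]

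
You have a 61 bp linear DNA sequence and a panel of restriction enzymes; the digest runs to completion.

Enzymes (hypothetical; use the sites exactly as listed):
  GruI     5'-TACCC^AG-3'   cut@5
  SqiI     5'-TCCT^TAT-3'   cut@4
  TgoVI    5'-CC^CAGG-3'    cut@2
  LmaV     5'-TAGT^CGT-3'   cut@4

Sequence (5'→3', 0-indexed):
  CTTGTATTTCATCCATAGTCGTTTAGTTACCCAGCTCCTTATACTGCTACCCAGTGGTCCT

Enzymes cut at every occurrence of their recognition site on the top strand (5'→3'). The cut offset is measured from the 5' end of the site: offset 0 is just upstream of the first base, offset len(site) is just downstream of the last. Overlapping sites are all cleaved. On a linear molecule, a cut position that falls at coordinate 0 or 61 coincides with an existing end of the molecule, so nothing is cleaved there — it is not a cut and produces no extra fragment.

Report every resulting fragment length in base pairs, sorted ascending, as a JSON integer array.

Site scan:
  GruI TACCCAG/5: at [27, 47] ⇒ [32, 52]
  SqiI TCCTTAT/4: at [35] ⇒ [39]
  TgoVI (CCCAGG, off=2): no sites
  LmaV TAGTCGT/4: at [15] ⇒ [19]

Pooled cuts: [19, 32, 39, 52]

Fragments:
  [0,19): 19 bp
  [19,32): 13 bp
  [32,39): 7 bp
  [39,52): 13 bp
  [52,61): 9 bp

[7,9,13,13,19]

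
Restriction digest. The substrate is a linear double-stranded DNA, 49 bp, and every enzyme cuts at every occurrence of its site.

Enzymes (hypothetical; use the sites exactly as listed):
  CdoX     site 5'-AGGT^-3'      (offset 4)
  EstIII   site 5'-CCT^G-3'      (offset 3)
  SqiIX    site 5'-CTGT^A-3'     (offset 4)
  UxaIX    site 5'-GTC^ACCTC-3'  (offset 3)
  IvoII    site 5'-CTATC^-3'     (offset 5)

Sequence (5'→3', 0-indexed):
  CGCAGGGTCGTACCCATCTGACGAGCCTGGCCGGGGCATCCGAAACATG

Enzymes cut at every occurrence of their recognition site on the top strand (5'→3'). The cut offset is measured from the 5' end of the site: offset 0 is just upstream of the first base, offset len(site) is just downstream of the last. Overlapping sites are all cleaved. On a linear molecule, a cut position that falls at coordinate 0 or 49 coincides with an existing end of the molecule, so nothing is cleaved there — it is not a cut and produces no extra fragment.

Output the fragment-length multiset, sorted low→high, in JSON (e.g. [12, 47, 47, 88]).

Scan for sites:
  CdoX (AGGT, off=4): no sites
  EstIII CCTG/3: at [25] ⇒ [28]
  SqiIX (CTGTA, off=4): no sites
  UxaIX (GTCACCTC, off=3): no sites
  IvoII (CTATC, off=5): no sites

Pooled cuts: [28]

Fragment lengths:
  [0,28): 28 bp
  [28,49): 21 bp

[21,28]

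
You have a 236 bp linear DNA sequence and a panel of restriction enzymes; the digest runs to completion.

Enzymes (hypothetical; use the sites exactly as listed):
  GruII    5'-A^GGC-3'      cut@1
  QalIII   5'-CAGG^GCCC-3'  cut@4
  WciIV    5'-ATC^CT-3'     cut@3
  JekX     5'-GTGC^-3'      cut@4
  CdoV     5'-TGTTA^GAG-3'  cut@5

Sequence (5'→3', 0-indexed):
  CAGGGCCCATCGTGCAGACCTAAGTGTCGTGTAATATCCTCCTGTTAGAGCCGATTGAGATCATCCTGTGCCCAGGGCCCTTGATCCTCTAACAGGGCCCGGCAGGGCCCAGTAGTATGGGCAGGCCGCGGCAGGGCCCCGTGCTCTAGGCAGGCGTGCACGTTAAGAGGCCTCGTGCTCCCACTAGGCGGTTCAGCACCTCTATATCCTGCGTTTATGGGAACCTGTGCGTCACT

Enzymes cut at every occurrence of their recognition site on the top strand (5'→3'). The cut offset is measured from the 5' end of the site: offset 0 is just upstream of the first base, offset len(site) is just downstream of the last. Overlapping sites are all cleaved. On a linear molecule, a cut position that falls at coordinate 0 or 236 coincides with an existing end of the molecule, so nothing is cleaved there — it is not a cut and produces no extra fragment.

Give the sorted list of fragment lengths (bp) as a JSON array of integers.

[4,4,4,5,6,6,7,8,9,9,9,10,10,10,10,11,12,17,18,22,22,23]

Scan for sites:
  GruII AGGC/1: at [122, 147, 151, 167, 185] ⇒ [123, 148, 152, 168, 186]
  QalIII CAGGGCCC/4: at [0, 72, 92, 102, 131] ⇒ [4, 76, 96, 106, 135]
  WciIV ATCCT/3: at [35, 62, 83, 205] ⇒ [38, 65, 86, 208]
  JekX GTGC/4: at [11, 67, 140, 155, 174, 226] ⇒ [15, 71, 144, 159, 178, 230]
  CdoV TGTTAGAG/5: at [42] ⇒ [47]

Pooled cuts: [4, 15, 38, 47, 65, 71, 76, 86, 96, 106, 123, 135, 144, 148, 152, 159, 168, 178, 186, 208, 230]

Fragments:
  [0,4): 4 bp
  [4,15): 11 bp
  [15,38): 23 bp
  [38,47): 9 bp
  [47,65): 18 bp
  [65,71): 6 bp
  [71,76): 5 bp
  [76,86): 10 bp
  [86,96): 10 bp
  [96,106): 10 bp
  [106,123): 17 bp
  [123,135): 12 bp
  [135,144): 9 bp
  [144,148): 4 bp
  [148,152): 4 bp
  [152,159): 7 bp
  [159,168): 9 bp
  [168,178): 10 bp
  [178,186): 8 bp
  [186,208): 22 bp
  [208,230): 22 bp
  [230,236): 6 bp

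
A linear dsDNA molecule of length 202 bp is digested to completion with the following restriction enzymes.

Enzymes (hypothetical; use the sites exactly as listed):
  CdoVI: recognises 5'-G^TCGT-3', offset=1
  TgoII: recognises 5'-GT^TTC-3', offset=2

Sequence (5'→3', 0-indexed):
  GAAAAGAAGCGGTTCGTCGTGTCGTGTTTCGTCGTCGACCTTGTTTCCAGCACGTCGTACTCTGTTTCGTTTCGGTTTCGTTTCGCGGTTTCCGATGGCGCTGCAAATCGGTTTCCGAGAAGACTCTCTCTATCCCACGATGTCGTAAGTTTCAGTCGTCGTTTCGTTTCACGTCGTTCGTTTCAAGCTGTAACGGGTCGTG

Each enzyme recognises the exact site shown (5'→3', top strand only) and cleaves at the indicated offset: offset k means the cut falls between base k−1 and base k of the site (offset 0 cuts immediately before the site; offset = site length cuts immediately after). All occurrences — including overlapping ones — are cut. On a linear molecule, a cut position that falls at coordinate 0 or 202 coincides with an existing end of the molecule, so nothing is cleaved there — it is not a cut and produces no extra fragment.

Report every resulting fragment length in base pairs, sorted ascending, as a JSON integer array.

[3,4,4,5,5,5,5,5,5,6,6,6,8,8,8,10,11,13,16,16,23,30]

Site scan:
  CdoVI GTCGT/1: at [15, 20, 30, 53, 141, 154, 157, 172, 196] ⇒ [16, 21, 31, 54, 142, 155, 158, 173, 197]
  TgoII GTTTC/2: at [25, 42, 63, 68, 74, 79, 87, 110, 148, 160, 165, 179] ⇒ [27, 44, 65, 70, 76, 81, 89, 112, 150, 162, 167, 181]

All cut coordinates (distinct, sorted): [16, 21, 27, 31, 44, 54, 65, 70, 76, 81, 89, 112, 142, 150, 155, 158, 162, 167, 173, 181, 197]

Fragments:
  [0,16): 16 bp
  [16,21): 5 bp
  [21,27): 6 bp
  [27,31): 4 bp
  [31,44): 13 bp
  [44,54): 10 bp
  [54,65): 11 bp
  [65,70): 5 bp
  [70,76): 6 bp
  [76,81): 5 bp
  [81,89): 8 bp
  [89,112): 23 bp
  [112,142): 30 bp
  [142,150): 8 bp
  [150,155): 5 bp
  [155,158): 3 bp
  [158,162): 4 bp
  [162,167): 5 bp
  [167,173): 6 bp
  [173,181): 8 bp
  [181,197): 16 bp
  [197,202): 5 bp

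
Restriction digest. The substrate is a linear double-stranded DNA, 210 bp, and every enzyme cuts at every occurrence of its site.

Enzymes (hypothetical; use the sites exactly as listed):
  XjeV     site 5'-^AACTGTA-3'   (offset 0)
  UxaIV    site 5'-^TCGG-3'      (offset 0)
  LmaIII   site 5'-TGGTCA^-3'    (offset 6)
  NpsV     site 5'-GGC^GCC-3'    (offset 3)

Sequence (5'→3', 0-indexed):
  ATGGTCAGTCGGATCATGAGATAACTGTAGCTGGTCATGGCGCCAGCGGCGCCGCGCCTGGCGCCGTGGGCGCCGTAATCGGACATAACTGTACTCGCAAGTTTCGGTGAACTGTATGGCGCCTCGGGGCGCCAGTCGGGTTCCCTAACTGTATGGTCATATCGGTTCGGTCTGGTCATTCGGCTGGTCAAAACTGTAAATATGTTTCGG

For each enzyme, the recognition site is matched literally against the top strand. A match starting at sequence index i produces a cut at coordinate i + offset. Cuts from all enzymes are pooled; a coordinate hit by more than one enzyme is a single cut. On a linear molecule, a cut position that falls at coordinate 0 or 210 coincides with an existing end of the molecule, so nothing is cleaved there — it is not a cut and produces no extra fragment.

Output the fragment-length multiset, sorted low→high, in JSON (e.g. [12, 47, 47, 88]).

[1,1,1,2,3,4,4,5,5,6,7,7,7,8,9,9,11,11,11,12,12,13,14,15,15,17]

Site scan:
  XjeV (AACTGTA, off=0): starts [22, 86, 109, 146, 191] → cuts [22, 86, 109, 146, 191]
  UxaIV (TCGG, off=0): starts [8, 78, 103, 123, 135, 161, 166, 179, 206] → cuts [8, 78, 103, 123, 135, 161, 166, 179, 206]
  LmaIII (TGGTCA, off=6): starts [1, 31, 153, 172, 184] → cuts [7, 37, 159, 178, 190]
  NpsV (GGCGCC, off=3): starts [38, 47, 59, 68, 117, 127] → cuts [41, 50, 62, 71, 120, 130]

Pooled cuts: [7, 8, 22, 37, 41, 50, 62, 71, 78, 86, 103, 109, 120, 123, 130, 135, 146, 159, 161, 166, 178, 179, 190, 191, 206]

Fragment lengths:
  [0,7): 7 bp
  [7,8): 1 bp
  [8,22): 14 bp
  [22,37): 15 bp
  [37,41): 4 bp
  [41,50): 9 bp
  [50,62): 12 bp
  [62,71): 9 bp
  [71,78): 7 bp
  [78,86): 8 bp
  [86,103): 17 bp
  [103,109): 6 bp
  [109,120): 11 bp
  [120,123): 3 bp
  [123,130): 7 bp
  [130,135): 5 bp
  [135,146): 11 bp
  [146,159): 13 bp
  [159,161): 2 bp
  [161,166): 5 bp
  [166,178): 12 bp
  [178,179): 1 bp
  [179,190): 11 bp
  [190,191): 1 bp
  [191,206): 15 bp
  [206,210): 4 bp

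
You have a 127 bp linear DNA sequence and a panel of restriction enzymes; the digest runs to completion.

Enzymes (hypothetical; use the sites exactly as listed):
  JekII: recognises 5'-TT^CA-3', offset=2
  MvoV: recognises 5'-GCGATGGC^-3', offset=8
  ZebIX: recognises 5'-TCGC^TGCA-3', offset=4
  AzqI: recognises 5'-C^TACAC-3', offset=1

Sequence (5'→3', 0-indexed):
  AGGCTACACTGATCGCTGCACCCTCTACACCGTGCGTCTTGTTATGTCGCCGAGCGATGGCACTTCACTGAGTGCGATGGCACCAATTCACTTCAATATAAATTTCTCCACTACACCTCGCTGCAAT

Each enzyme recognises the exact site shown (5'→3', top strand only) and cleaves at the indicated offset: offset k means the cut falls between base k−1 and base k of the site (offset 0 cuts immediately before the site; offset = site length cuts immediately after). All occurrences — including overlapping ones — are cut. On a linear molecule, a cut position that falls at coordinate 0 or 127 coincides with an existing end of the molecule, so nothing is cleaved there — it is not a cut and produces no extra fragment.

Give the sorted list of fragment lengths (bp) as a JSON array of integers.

Scan for sites:
  JekII TTCA/2: at [63, 86, 91] ⇒ [65, 88, 93]
  MvoV GCGATGGC/8: at [53, 73] ⇒ [61, 81]
  ZebIX TCGCTGCA/4: at [12, 117] ⇒ [16, 121]
  AzqI CTACAC/1: at [3, 24, 110] ⇒ [4, 25, 111]

Pooled cuts: [4, 16, 25, 61, 65, 81, 88, 93, 111, 121]

Fragments:
  [0,4): 4 bp
  [4,16): 12 bp
  [16,25): 9 bp
  [25,61): 36 bp
  [61,65): 4 bp
  [65,81): 16 bp
  [81,88): 7 bp
  [88,93): 5 bp
  [93,111): 18 bp
  [111,121): 10 bp
  [121,127): 6 bp

[4,4,5,6,7,9,10,12,16,18,36]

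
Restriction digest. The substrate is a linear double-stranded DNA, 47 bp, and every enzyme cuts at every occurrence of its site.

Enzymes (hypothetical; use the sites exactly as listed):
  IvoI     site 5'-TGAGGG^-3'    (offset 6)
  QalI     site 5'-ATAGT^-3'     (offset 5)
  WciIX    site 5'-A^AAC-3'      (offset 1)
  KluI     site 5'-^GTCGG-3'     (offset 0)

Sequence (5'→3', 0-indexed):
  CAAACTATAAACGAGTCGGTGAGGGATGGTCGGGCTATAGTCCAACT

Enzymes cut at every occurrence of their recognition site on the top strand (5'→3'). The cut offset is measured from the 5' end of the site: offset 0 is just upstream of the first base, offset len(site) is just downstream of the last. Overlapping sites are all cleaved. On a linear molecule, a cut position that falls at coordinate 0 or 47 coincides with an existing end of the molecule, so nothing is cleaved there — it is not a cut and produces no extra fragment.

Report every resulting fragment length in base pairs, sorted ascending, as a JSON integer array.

[2,3,5,6,7,11,13]

Per-enzyme occurrences:
  IvoI (TGAGGG, off=6): starts [19] → cuts [25]
  QalI (ATAGT, off=5): starts [36] → cuts [41]
  WciIX (AAAC, off=1): starts [1, 8] → cuts [2, 9]
  KluI (GTCGG, off=0): starts [14, 28] → cuts [14, 28]

All cut coordinates (distinct, sorted): [2, 9, 14, 25, 28, 41]

Fragment lengths:
  [0,2): 2 bp
  [2,9): 7 bp
  [9,14): 5 bp
  [14,25): 11 bp
  [25,28): 3 bp
  [28,41): 13 bp
  [41,47): 6 bp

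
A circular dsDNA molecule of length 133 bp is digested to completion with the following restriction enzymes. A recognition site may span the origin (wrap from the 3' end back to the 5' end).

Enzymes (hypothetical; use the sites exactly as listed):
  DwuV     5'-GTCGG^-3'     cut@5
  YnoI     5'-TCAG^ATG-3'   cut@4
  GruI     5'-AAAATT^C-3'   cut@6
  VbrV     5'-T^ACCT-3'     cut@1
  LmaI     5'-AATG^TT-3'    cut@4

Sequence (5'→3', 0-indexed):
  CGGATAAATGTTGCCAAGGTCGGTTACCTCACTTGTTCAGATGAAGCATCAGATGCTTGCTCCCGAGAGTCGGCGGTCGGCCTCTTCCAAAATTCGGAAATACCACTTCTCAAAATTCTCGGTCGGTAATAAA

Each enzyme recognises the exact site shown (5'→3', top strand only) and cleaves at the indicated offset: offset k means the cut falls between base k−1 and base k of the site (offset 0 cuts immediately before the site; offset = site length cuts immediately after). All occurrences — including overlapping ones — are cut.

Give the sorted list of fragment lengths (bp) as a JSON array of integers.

[2,7,9,12,13,14,15,17,21,23]

Scan for sites:
  DwuV GTCGG/5: at [18, 68, 75, 121] ⇒ [23, 73, 80, 126]
  YnoI TCAGATG/4: at [36, 48] ⇒ [40, 52]
  GruI AAAATTC/6: at [88, 111] ⇒ [94, 117]
  VbrV TACCT/1: at [24] ⇒ [25]
  LmaI AATGTT/4: at [6] ⇒ [10]

Pooled cuts: [10, 23, 25, 40, 52, 73, 80, 94, 117, 126]

Fragments:
  10→23: 13 bp
  23→25: 2 bp
  25→40: 15 bp
  40→52: 12 bp
  52→73: 21 bp
  73→80: 7 bp
  80→94: 14 bp
  94→117: 23 bp
  117→126: 9 bp
  126→10 (wrap): 133-126+10 = 17 bp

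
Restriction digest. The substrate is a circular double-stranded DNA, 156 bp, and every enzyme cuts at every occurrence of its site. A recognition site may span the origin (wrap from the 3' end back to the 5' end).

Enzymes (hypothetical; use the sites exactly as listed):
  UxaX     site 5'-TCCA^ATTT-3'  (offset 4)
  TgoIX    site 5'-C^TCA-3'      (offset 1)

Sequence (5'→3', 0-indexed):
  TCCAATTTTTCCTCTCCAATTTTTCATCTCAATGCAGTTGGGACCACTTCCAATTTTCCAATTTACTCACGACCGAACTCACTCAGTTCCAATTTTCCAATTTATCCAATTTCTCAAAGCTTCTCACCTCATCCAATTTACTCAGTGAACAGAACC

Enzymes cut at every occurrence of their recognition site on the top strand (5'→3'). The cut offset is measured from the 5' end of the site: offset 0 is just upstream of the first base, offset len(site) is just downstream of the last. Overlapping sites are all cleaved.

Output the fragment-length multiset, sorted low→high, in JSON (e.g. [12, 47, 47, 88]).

[4,5,5,6,6,7,8,8,9,9,10,10,12,14,19,24]

Scan for sites:
  UxaX (TCCAATTT, off=4): starts [0, 14, 48, 56, 87, 95, 104, 131] → cuts [4, 18, 52, 60, 91, 99, 108, 135]
  TgoIX (CTCA, off=1): starts [27, 65, 77, 81, 112, 122, 127, 140] → cuts [28, 66, 78, 82, 113, 123, 128, 141]

All cut coordinates (distinct, sorted): [4, 18, 28, 52, 60, 66, 78, 82, 91, 99, 108, 113, 123, 128, 135, 141]

Fragment lengths:
  4→18: 14 bp
  18→28: 10 bp
  28→52: 24 bp
  52→60: 8 bp
  60→66: 6 bp
  66→78: 12 bp
  78→82: 4 bp
  82→91: 9 bp
  91→99: 8 bp
  99→108: 9 bp
  108→113: 5 bp
  113→123: 10 bp
  123→128: 5 bp
  128→135: 7 bp
  135→141: 6 bp
  141→4 (wrap): 156-141+4 = 19 bp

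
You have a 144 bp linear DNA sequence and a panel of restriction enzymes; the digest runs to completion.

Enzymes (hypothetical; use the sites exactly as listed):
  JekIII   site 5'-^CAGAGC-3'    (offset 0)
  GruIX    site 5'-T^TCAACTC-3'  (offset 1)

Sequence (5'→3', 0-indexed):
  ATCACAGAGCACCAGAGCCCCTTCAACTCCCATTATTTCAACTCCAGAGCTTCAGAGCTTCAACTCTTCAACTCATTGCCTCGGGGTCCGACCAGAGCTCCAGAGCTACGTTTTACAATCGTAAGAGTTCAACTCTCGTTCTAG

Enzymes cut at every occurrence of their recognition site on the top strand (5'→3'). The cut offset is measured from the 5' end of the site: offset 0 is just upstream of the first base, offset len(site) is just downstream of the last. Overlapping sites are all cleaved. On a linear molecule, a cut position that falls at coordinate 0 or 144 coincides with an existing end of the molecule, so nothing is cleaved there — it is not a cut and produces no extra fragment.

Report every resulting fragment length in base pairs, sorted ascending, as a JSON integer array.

Site scan:
  JekIII CAGAGC/0: at [4, 12, 44, 52, 92, 100] ⇒ [4, 12, 44, 52, 92, 100]
  GruIX TTCAACTC/1: at [21, 36, 58, 66, 127] ⇒ [22, 37, 59, 67, 128]

Pooled cuts: [4, 12, 22, 37, 44, 52, 59, 67, 92, 100, 128]

Fragments:
  [0,4): 4 bp
  [4,12): 8 bp
  [12,22): 10 bp
  [22,37): 15 bp
  [37,44): 7 bp
  [44,52): 8 bp
  [52,59): 7 bp
  [59,67): 8 bp
  [67,92): 25 bp
  [92,100): 8 bp
  [100,128): 28 bp
  [128,144): 16 bp

[4,7,7,8,8,8,8,10,15,16,25,28]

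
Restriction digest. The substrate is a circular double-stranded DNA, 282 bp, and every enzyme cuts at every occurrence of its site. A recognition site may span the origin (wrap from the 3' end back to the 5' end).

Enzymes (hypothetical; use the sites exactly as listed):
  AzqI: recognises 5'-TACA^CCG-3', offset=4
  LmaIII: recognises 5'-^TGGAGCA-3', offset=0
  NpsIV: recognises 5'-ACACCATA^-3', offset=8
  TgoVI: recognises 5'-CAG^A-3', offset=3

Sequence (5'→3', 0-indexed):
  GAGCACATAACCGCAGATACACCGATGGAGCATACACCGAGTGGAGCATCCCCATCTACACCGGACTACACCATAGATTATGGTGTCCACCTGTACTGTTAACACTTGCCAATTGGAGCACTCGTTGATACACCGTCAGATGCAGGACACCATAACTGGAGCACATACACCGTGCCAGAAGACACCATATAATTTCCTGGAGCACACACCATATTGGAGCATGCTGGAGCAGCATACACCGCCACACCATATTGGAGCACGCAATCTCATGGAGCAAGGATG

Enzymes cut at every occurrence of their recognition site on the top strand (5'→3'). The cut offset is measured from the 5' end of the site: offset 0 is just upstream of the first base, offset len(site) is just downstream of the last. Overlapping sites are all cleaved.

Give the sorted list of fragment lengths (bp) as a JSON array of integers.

[1,1,2,4,5,5,7,8,9,10,11,11,11,13,13,14,15,15,16,17,18,19,19,38]

Site scan:
  AzqI (TACACCG, off=4): starts [17, 32, 56, 128, 165, 234] → cuts [21, 36, 60, 132, 169, 238]
  LmaIII (TGGAGCA, off=0): starts [25, 41, 113, 156, 197, 214, 224, 252, 269, 280] → cuts [25, 41, 113, 156, 197, 214, 224, 252, 269, 280]
  NpsIV (ACACCATA, off=8): starts [67, 146, 181, 205, 243] → cuts [75, 154, 189, 213, 251]
  TgoVI (CAGA, off=3): starts [13, 136, 175] → cuts [16, 139, 178]

Pooled cuts: [16, 21, 25, 36, 41, 60, 75, 113, 132, 139, 154, 156, 169, 178, 189, 197, 213, 214, 224, 238, 251, 252, 269, 280]

Fragment lengths:
  16→21: 5 bp
  21→25: 4 bp
  25→36: 11 bp
  36→41: 5 bp
  41→60: 19 bp
  60→75: 15 bp
  75→113: 38 bp
  113→132: 19 bp
  132→139: 7 bp
  139→154: 15 bp
  154→156: 2 bp
  156→169: 13 bp
  169→178: 9 bp
  178→189: 11 bp
  189→197: 8 bp
  197→213: 16 bp
  213→214: 1 bp
  214→224: 10 bp
  224→238: 14 bp
  238→251: 13 bp
  251→252: 1 bp
  252→269: 17 bp
  269→280: 11 bp
  280→16 (wrap): 282-280+16 = 18 bp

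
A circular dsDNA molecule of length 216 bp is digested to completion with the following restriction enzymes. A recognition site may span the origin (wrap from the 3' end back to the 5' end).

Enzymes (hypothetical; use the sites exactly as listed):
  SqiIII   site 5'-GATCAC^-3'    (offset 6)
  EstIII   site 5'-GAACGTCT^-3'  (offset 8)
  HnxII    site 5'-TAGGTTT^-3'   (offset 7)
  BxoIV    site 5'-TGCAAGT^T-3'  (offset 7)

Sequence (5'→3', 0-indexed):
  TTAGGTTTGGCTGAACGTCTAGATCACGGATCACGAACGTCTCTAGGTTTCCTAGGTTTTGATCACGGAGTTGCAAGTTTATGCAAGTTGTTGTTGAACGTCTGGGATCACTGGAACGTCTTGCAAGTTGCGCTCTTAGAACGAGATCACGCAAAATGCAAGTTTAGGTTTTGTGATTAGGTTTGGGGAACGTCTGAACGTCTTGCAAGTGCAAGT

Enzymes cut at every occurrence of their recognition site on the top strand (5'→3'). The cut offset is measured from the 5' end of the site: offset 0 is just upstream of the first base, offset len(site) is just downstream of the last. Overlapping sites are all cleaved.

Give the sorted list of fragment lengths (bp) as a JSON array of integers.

Per-enzyme occurrences:
  SqiIII GATCAC/6: at [21, 28, 60, 105, 144] ⇒ [27, 34, 66, 111, 150]
  EstIII GAACGTCT/8: at [12, 34, 95, 113, 187, 195] ⇒ [20, 42, 103, 121, 195, 203]
  HnxII TAGGTTT/7: at [1, 43, 52, 164, 177] ⇒ [8, 50, 59, 171, 184]
  BxoIV TGCAAGTT/7: at [71, 81, 121, 156, 209] ⇒ [0, 78, 88, 128, 163]

All cut coordinates (distinct, sorted): [0, 8, 20, 27, 34, 42, 50, 59, 66, 78, 88, 103, 111, 121, 128, 150, 163, 171, 184, 195, 203]

Fragments:
  0→8: 8 bp
  8→20: 12 bp
  20→27: 7 bp
  27→34: 7 bp
  34→42: 8 bp
  42→50: 8 bp
  50→59: 9 bp
  59→66: 7 bp
  66→78: 12 bp
  78→88: 10 bp
  88→103: 15 bp
  103→111: 8 bp
  111→121: 10 bp
  121→128: 7 bp
  128→150: 22 bp
  150→163: 13 bp
  163→171: 8 bp
  171→184: 13 bp
  184→195: 11 bp
  195→203: 8 bp
  203→0 (wrap): 216-203+0 = 13 bp

[7,7,7,7,8,8,8,8,8,8,9,10,10,11,12,12,13,13,13,15,22]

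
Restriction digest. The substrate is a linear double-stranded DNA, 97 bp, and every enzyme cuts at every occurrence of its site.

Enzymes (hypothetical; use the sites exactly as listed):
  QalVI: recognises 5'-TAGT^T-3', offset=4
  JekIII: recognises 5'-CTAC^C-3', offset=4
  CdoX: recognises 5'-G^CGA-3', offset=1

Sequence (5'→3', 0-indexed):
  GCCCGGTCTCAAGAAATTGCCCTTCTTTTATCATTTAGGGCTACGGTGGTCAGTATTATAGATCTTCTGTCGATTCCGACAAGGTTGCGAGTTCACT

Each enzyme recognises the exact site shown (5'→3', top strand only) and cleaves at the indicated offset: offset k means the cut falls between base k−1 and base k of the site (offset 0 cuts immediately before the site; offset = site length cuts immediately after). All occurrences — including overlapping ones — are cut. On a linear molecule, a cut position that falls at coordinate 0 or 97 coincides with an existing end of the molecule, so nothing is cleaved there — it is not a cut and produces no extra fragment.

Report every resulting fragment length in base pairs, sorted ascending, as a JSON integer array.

[10,87]

Scan for sites:
  QalVI (TAGTT, off=4): no sites
  JekIII (CTACC, off=4): no sites
  CdoX GCGA/1: at [86] ⇒ [87]

Pooled cuts: [87]

Fragment lengths:
  [0,87): 87 bp
  [87,97): 10 bp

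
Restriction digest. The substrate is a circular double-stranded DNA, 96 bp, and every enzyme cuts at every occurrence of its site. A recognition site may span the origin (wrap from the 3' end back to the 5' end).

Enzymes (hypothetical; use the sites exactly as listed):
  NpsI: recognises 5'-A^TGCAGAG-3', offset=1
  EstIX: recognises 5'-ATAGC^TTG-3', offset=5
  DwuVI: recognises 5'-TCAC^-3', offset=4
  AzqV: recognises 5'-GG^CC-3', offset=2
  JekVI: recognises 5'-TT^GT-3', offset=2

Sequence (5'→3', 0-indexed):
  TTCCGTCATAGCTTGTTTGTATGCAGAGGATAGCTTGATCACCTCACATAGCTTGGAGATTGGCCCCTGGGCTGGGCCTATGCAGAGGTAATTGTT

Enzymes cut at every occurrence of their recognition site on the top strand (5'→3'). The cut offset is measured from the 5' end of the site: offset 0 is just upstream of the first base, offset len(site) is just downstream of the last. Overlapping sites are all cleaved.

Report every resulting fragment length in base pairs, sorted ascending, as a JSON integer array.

[2,3,4,4,5,5,8,11,13,13,13,15]

Scan for sites:
  NpsI (ATGCAGAG, off=1): starts [20, 79] → cuts [21, 80]
  EstIX (ATAGCTTG, off=5): starts [7, 29, 47] → cuts [12, 34, 52]
  DwuVI (TCAC, off=4): starts [38, 43] → cuts [42, 47]
  AzqV (GGCC, off=2): starts [61, 74] → cuts [63, 76]
  JekVI (TTGT, off=2): starts [12, 16, 91] → cuts [14, 18, 93]

Pooled cuts: [12, 14, 18, 21, 34, 42, 47, 52, 63, 76, 80, 93]

Fragment lengths:
  12→14: 2 bp
  14→18: 4 bp
  18→21: 3 bp
  21→34: 13 bp
  34→42: 8 bp
  42→47: 5 bp
  47→52: 5 bp
  52→63: 11 bp
  63→76: 13 bp
  76→80: 4 bp
  80→93: 13 bp
  93→12 (wrap): 96-93+12 = 15 bp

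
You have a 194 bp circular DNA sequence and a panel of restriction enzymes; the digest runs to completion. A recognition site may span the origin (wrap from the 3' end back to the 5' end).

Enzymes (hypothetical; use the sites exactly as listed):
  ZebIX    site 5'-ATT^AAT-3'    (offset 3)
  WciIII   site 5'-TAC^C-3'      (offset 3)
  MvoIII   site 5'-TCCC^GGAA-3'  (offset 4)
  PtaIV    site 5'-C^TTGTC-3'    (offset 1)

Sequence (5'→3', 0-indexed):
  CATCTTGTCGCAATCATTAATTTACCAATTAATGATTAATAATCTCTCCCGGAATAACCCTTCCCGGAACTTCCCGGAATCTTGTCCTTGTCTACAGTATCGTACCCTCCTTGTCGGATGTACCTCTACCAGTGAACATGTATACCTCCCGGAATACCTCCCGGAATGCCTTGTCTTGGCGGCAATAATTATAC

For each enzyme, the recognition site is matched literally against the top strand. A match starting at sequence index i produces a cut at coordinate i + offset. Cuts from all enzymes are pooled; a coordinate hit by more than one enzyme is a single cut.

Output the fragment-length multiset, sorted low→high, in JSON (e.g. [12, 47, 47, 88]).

Site scan:
  ZebIX (ATTAAT, off=3): starts [15, 27, 34] → cuts [18, 30, 37]
  WciIII (TACC, off=3): starts [22, 102, 120, 126, 142, 154, 191] → cuts [0, 25, 105, 123, 129, 145, 157]
  MvoIII (TCCCGGAA, off=4): starts [46, 61, 71, 146, 158] → cuts [50, 65, 75, 150, 162]
  PtaIV (CTTGTC, off=1): starts [3, 80, 86, 109, 169] → cuts [4, 81, 87, 110, 170]

Pooled cuts: [0, 4, 18, 25, 30, 37, 50, 65, 75, 81, 87, 105, 110, 123, 129, 145, 150, 157, 162, 170]

Fragment lengths:
  0→4: 4 bp
  4→18: 14 bp
  18→25: 7 bp
  25→30: 5 bp
  30→37: 7 bp
  37→50: 13 bp
  50→65: 15 bp
  65→75: 10 bp
  75→81: 6 bp
  81→87: 6 bp
  87→105: 18 bp
  105→110: 5 bp
  110→123: 13 bp
  123→129: 6 bp
  129→145: 16 bp
  145→150: 5 bp
  150→157: 7 bp
  157→162: 5 bp
  162→170: 8 bp
  170→0 (wrap): 194-170+0 = 24 bp

[4,5,5,5,5,6,6,6,7,7,7,8,10,13,13,14,15,16,18,24]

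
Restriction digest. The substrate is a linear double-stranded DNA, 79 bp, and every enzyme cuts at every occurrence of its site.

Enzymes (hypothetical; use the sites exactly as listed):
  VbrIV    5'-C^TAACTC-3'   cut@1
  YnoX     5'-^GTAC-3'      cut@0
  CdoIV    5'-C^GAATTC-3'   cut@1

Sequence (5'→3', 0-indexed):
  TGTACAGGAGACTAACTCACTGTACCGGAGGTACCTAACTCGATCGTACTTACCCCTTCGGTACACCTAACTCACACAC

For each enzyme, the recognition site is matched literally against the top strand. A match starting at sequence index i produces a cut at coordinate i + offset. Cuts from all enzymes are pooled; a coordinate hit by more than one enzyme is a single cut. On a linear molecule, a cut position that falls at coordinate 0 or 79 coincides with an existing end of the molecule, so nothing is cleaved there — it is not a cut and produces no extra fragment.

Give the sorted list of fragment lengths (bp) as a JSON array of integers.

[1,5,7,9,9,10,11,12,15]

Per-enzyme occurrences:
  VbrIV (CTAACTC, off=1): starts [11, 34, 66] → cuts [12, 35, 67]
  YnoX (GTAC, off=0): starts [1, 21, 30, 45, 60] → cuts [1, 21, 30, 45, 60]
  CdoIV (CGAATTC, off=1): no sites

Pooled cuts: [1, 12, 21, 30, 35, 45, 60, 67]

Fragments:
  [0,1): 1 bp
  [1,12): 11 bp
  [12,21): 9 bp
  [21,30): 9 bp
  [30,35): 5 bp
  [35,45): 10 bp
  [45,60): 15 bp
  [60,67): 7 bp
  [67,79): 12 bp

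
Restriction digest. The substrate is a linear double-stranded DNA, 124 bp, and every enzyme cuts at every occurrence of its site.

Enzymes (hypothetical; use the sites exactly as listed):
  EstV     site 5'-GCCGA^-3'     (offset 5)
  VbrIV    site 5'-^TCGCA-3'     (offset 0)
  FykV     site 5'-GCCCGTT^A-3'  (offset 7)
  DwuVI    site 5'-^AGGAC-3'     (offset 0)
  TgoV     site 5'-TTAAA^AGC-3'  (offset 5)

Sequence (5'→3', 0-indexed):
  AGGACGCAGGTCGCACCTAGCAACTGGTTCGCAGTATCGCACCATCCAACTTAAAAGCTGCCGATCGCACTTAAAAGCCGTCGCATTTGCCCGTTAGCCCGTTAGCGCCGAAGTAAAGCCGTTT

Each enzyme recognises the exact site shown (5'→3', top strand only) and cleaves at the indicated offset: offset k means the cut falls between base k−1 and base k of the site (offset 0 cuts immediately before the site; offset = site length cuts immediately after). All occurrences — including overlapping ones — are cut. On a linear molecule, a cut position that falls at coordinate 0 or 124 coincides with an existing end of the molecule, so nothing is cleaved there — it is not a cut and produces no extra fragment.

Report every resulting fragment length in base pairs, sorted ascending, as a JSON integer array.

[5,8,8,8,9,10,11,13,15,18,19]

Scan for sites:
  EstV (GCCGA, off=5): starts [59, 106] → cuts [64, 111]
  VbrIV (TCGCA, off=0): starts [10, 28, 36, 64, 80] → cuts [10, 28, 36, 64, 80]
  FykV (GCCCGTTA, off=7): starts [88, 96] → cuts [95, 103]
  DwuVI (AGGAC, off=0): starts [0] → cuts [] (position 0 is a terminus of the linear molecule — no cut)
  TgoV (TTAAAAGC, off=5): starts [50, 70] → cuts [55, 75]

Pooled cuts: [10, 28, 36, 55, 64, 75, 80, 95, 103, 111]

Fragment lengths:
  [0,10): 10 bp
  [10,28): 18 bp
  [28,36): 8 bp
  [36,55): 19 bp
  [55,64): 9 bp
  [64,75): 11 bp
  [75,80): 5 bp
  [80,95): 15 bp
  [95,103): 8 bp
  [103,111): 8 bp
  [111,124): 13 bp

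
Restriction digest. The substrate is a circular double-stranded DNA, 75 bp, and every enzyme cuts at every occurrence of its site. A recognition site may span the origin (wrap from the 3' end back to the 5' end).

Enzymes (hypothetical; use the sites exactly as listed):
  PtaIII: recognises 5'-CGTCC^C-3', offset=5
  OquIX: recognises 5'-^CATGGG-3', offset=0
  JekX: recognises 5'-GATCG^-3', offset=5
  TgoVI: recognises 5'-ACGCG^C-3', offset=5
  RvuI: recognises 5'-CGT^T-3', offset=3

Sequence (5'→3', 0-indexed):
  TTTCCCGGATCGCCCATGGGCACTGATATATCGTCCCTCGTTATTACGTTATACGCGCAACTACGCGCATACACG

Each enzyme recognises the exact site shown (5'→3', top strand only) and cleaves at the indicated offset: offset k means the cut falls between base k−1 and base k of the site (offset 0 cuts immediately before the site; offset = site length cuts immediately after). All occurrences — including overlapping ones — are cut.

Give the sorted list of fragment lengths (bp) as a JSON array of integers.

Site scan:
  PtaIII (CGTCCC, off=5): starts [31] → cuts [36]
  OquIX (CATGGG, off=0): starts [14] → cuts [14]
  JekX (GATCG, off=5): starts [7] → cuts [12]
  TgoVI (ACGCGC, off=5): starts [52, 62] → cuts [57, 67]
  RvuI (CGTT, off=3): starts [38, 46, 73] → cuts [1, 41, 49]

All cut coordinates (distinct, sorted): [1, 12, 14, 36, 41, 49, 57, 67]

Fragments:
  1→12: 11 bp
  12→14: 2 bp
  14→36: 22 bp
  36→41: 5 bp
  41→49: 8 bp
  49→57: 8 bp
  57→67: 10 bp
  67→1 (wrap): 75-67+1 = 9 bp

[2,5,8,8,9,10,11,22]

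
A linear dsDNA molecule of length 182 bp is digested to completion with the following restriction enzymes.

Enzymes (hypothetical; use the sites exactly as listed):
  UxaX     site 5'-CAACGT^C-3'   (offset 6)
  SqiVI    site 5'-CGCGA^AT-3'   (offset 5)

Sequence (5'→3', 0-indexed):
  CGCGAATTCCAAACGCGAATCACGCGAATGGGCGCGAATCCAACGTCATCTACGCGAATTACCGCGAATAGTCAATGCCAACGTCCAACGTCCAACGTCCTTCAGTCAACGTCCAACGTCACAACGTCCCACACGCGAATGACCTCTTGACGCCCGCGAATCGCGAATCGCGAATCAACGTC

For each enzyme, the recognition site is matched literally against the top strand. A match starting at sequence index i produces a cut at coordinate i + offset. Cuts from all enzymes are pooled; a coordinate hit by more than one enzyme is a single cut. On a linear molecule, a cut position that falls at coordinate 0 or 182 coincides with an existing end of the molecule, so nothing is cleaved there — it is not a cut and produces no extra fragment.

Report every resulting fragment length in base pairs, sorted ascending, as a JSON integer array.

[1,5,7,7,7,7,7,8,8,9,9,10,10,11,11,13,14,17,21]

Per-enzyme occurrences:
  UxaX (CAACGTC, off=6): starts [40, 78, 85, 92, 106, 113, 121, 175] → cuts [46, 84, 91, 98, 112, 119, 127, 181]
  SqiVI (CGCGAAT, off=5): starts [0, 13, 22, 32, 52, 62, 133, 154, 161, 168] → cuts [5, 18, 27, 37, 57, 67, 138, 159, 166, 173]

Pooled cuts: [5, 18, 27, 37, 46, 57, 67, 84, 91, 98, 112, 119, 127, 138, 159, 166, 173, 181]

Fragment lengths:
  [0,5): 5 bp
  [5,18): 13 bp
  [18,27): 9 bp
  [27,37): 10 bp
  [37,46): 9 bp
  [46,57): 11 bp
  [57,67): 10 bp
  [67,84): 17 bp
  [84,91): 7 bp
  [91,98): 7 bp
  [98,112): 14 bp
  [112,119): 7 bp
  [119,127): 8 bp
  [127,138): 11 bp
  [138,159): 21 bp
  [159,166): 7 bp
  [166,173): 7 bp
  [173,181): 8 bp
  [181,182): 1 bp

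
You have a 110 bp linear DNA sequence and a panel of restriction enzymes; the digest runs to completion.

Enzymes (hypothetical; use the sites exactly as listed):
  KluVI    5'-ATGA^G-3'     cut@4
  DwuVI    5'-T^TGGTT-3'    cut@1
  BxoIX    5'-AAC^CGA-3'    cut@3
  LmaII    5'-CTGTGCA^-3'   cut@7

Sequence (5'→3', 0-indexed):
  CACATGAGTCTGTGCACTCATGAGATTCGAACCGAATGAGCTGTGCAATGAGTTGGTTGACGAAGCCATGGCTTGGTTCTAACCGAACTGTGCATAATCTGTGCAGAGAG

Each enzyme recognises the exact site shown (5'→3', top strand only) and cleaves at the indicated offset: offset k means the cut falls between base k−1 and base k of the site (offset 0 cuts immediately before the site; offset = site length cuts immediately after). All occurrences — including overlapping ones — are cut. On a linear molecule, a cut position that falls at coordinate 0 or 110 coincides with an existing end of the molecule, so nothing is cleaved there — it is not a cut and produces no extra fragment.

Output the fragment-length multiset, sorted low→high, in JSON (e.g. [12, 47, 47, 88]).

[2,4,5,7,7,7,8,9,9,10,11,11,20]

Site scan:
  KluVI ATGAG/4: at [3, 19, 35, 47] ⇒ [7, 23, 39, 51]
  DwuVI TTGGTT/1: at [52, 72] ⇒ [53, 73]
  BxoIX AACCGA/3: at [29, 80] ⇒ [32, 83]
  LmaII CTGTGCA/7: at [9, 40, 87, 98] ⇒ [16, 47, 94, 105]

All cut coordinates (distinct, sorted): [7, 16, 23, 32, 39, 47, 51, 53, 73, 83, 94, 105]

Fragments:
  [0,7): 7 bp
  [7,16): 9 bp
  [16,23): 7 bp
  [23,32): 9 bp
  [32,39): 7 bp
  [39,47): 8 bp
  [47,51): 4 bp
  [51,53): 2 bp
  [53,73): 20 bp
  [73,83): 10 bp
  [83,94): 11 bp
  [94,105): 11 bp
  [105,110): 5 bp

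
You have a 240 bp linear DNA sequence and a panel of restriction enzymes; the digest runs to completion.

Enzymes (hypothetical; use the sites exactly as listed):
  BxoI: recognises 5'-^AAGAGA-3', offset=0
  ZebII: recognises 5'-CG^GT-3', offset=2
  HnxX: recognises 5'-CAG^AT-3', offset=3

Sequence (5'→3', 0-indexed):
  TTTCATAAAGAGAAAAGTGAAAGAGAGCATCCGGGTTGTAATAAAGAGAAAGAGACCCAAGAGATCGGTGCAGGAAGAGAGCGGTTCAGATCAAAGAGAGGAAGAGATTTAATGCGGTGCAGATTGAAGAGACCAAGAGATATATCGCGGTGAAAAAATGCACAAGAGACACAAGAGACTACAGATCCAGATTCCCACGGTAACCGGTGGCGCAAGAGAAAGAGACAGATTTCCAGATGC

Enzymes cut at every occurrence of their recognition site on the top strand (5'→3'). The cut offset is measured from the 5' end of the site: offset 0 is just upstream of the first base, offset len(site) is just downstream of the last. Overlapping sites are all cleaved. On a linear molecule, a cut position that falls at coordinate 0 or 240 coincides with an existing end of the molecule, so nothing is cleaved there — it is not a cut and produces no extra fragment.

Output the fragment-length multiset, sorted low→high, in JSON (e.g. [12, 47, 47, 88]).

Site scan:
  BxoI AAGAGA/0: at [7, 20, 43, 49, 58, 74, 93, 101, 126, 134, 163, 172, 213, 219] ⇒ [7, 20, 43, 49, 58, 74, 93, 101, 126, 134, 163, 172, 213, 219]
  ZebII CGGT/2: at [65, 81, 114, 147, 197, 204] ⇒ [67, 83, 116, 149, 199, 206]
  HnxX CAGAT/3: at [86, 119, 181, 187, 225, 233] ⇒ [89, 122, 184, 190, 228, 236]

All cut coordinates (distinct, sorted): [7, 20, 43, 49, 58, 67, 74, 83, 89, 93, 101, 116, 122, 126, 134, 149, 163, 172, 184, 190, 199, 206, 213, 219, 228, 236]

Fragments:
  [0,7): 7 bp
  [7,20): 13 bp
  [20,43): 23 bp
  [43,49): 6 bp
  [49,58): 9 bp
  [58,67): 9 bp
  [67,74): 7 bp
  [74,83): 9 bp
  [83,89): 6 bp
  [89,93): 4 bp
  [93,101): 8 bp
  [101,116): 15 bp
  [116,122): 6 bp
  [122,126): 4 bp
  [126,134): 8 bp
  [134,149): 15 bp
  [149,163): 14 bp
  [163,172): 9 bp
  [172,184): 12 bp
  [184,190): 6 bp
  [190,199): 9 bp
  [199,206): 7 bp
  [206,213): 7 bp
  [213,219): 6 bp
  [219,228): 9 bp
  [228,236): 8 bp
  [236,240): 4 bp

[4,4,4,6,6,6,6,6,7,7,7,7,8,8,8,9,9,9,9,9,9,12,13,14,15,15,23]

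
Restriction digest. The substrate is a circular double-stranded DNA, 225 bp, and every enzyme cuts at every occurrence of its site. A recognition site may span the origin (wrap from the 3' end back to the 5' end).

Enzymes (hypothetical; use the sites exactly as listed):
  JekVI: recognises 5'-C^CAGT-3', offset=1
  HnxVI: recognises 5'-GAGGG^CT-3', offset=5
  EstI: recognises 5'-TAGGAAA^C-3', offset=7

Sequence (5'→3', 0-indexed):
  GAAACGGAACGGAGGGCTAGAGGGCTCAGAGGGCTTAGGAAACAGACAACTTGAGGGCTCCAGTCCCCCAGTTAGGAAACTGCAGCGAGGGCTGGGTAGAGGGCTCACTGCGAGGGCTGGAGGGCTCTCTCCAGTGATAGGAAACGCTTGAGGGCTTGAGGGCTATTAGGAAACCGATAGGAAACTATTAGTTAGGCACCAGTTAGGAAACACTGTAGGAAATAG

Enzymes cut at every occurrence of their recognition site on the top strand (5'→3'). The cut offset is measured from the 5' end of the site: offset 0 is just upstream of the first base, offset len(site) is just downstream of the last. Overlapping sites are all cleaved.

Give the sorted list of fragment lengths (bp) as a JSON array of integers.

[3,7,8,8,8,8,9,9,10,11,11,11,11,12,12,12,13,13,15,15,19]

Site scan:
  JekVI CCAGT/1: at [59, 67, 130, 198] ⇒ [60, 68, 131, 199]
  HnxVI GAGGGCT/5: at [11, 19, 28, 52, 86, 98, 111, 119, 149, 157] ⇒ [16, 24, 33, 57, 91, 103, 116, 124, 154, 162]
  EstI TAGGAAAC/7: at [35, 72, 137, 166, 177, 203, 222] ⇒ [4, 42, 79, 144, 173, 184, 210]

Pooled cuts: [4, 16, 24, 33, 42, 57, 60, 68, 79, 91, 103, 116, 124, 131, 144, 154, 162, 173, 184, 199, 210]

Fragment lengths:
  4→16: 12 bp
  16→24: 8 bp
  24→33: 9 bp
  33→42: 9 bp
  42→57: 15 bp
  57→60: 3 bp
  60→68: 8 bp
  68→79: 11 bp
  79→91: 12 bp
  91→103: 12 bp
  103→116: 13 bp
  116→124: 8 bp
  124→131: 7 bp
  131→144: 13 bp
  144→154: 10 bp
  154→162: 8 bp
  162→173: 11 bp
  173→184: 11 bp
  184→199: 15 bp
  199→210: 11 bp
  210→4 (wrap): 225-210+4 = 19 bp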